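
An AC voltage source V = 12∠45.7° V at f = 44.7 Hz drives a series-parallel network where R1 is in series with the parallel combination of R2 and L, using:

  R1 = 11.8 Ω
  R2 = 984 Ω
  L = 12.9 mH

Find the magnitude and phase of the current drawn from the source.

Step 1 — Angular frequency: ω = 2π·f = 2π·44.7 = 280.9 rad/s.
Step 2 — Component impedances:
  R1: Z = R = 11.8 Ω
  R2: Z = R = 984 Ω
  L: Z = jωL = j·280.9·0.0129 = 0 + j3.623 Ω
Step 3 — Parallel branch: R2 || L = 1/(1/R2 + 1/L) = 0.01334 + j3.623 Ω.
Step 4 — Series with R1: Z_total = R1 + (R2 || L) = 11.81 + j3.623 Ω = 12.36∠17.1° Ω.
Step 5 — Source phasor: V = 12∠45.7° V = 8.381 + j8.588 V.
Step 6 — Ohm's law: I = V / Z_total = (8.381 + j8.588) / (11.81 + j3.623) = 0.8523 + j0.4656 A.
Step 7 — Convert to polar: |I| = 0.9712 A, ∠I = 28.6°.

I = 0.9712∠28.6° A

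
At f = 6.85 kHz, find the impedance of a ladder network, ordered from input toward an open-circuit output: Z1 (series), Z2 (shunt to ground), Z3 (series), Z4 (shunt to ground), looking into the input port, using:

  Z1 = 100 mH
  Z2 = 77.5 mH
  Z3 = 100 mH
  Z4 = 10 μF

Step 1 — Angular frequency: ω = 2π·f = 2π·6850 = 4.304e+04 rad/s.
Step 2 — Component impedances:
  Z1: Z = jωL = j·4.304e+04·0.1 = 0 + j4304 Ω
  Z2: Z = jωL = j·4.304e+04·0.0775 = 0 + j3336 Ω
  Z3: Z = jωL = j·4.304e+04·0.1 = 0 + j4304 Ω
  Z4: Z = 1/(jωC) = -j/(ω·C) = 0 - j2.323 Ω
Step 3 — Ladder network (open output): work backward from the far end, alternating series and parallel combinations. Z_in = 0 + j6183 Ω = 6183∠90.0° Ω.

Z = 0 + j6183 Ω = 6183∠90.0° Ω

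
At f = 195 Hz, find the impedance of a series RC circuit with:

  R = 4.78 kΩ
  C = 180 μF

Step 1 — Angular frequency: ω = 2π·f = 2π·195 = 1225 rad/s.
Step 2 — Component impedances:
  R: Z = R = 4780 Ω
  C: Z = 1/(jωC) = -j/(ω·C) = 0 - j4.534 Ω
Step 3 — Series combination: Z_total = R + C = 4780 - j4.534 Ω = 4780∠-0.1° Ω.

Z = 4780 - j4.534 Ω = 4780∠-0.1° Ω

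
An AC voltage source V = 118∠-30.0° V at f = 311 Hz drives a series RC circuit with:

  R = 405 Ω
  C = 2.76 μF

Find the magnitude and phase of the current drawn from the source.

Step 1 — Angular frequency: ω = 2π·f = 2π·311 = 1954 rad/s.
Step 2 — Component impedances:
  R: Z = R = 405 Ω
  C: Z = 1/(jωC) = -j/(ω·C) = 0 - j185.4 Ω
Step 3 — Series combination: Z_total = R + C = 405 - j185.4 Ω = 445.4∠-24.6° Ω.
Step 4 — Source phasor: V = 118∠-30.0° V = 102.2 - j59 V.
Step 5 — Ohm's law: I = V / Z_total = (102.2 - j59) / (405 - j185.4) = 0.2637 - j0.02493 A.
Step 6 — Convert to polar: |I| = 0.2649 A, ∠I = -5.4°.

I = 0.2649∠-5.4° A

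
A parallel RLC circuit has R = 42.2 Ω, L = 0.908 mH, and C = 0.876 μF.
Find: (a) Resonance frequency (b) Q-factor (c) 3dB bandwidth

Step 1 — Resonance: ω₀ = 1/√(LC) = 1/√(0.000908·8.76e-07) = 3.546e+04 rad/s.
Step 2 — f₀ = ω₀/(2π) = 5643 Hz.
Step 3 — Parallel Q: Q = R/(ω₀L) = 42.2/(3.546e+04·0.000908) = 1.311.
Step 4 — Bandwidth: Δω = ω₀/Q = 2.705e+04 rad/s; BW = Δω/(2π) = 4305 Hz.

(a) f₀ = 5643 Hz  (b) Q = 1.311  (c) BW = 4305 Hz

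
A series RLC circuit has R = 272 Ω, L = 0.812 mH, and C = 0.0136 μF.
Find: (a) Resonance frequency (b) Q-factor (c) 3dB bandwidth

Step 1 — Resonance: ω₀ = 1/√(LC) = 1/√(0.000812·1.36e-08) = 3.009e+05 rad/s.
Step 2 — f₀ = ω₀/(2π) = 4.789e+04 Hz.
Step 3 — Series Q: Q = ω₀L/R = 3.009e+05·0.000812/272 = 0.8983.
Step 4 — Bandwidth: Δω = ω₀/Q = 3.35e+05 rad/s; BW = Δω/(2π) = 5.331e+04 Hz.

(a) f₀ = 4.789e+04 Hz  (b) Q = 0.8983  (c) BW = 5.331e+04 Hz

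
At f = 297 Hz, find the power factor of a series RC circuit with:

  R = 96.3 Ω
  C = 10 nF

Step 1 — Angular frequency: ω = 2π·f = 2π·297 = 1866 rad/s.
Step 2 — Component impedances:
  R: Z = R = 96.3 Ω
  C: Z = 1/(jωC) = -j/(ω·C) = 0 - j5.359e+04 Ω
Step 3 — Series combination: Z_total = R + C = 96.3 - j5.359e+04 Ω = 5.359e+04∠-89.9° Ω.
Step 4 — Power factor: PF = cos(φ) = Re(Z)/|Z| = 96.3/5.359e+04 = 0.001797.
Step 5 — Type: Im(Z) = -5.359e+04 ⇒ leading (phase φ = -89.9°).

PF = 0.001797 (leading, φ = -89.9°)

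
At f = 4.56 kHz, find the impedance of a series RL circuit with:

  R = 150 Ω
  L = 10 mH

Step 1 — Angular frequency: ω = 2π·f = 2π·4560 = 2.865e+04 rad/s.
Step 2 — Component impedances:
  R: Z = R = 150 Ω
  L: Z = jωL = j·2.865e+04·0.01 = 0 + j286.5 Ω
Step 3 — Series combination: Z_total = R + L = 150 + j286.5 Ω = 323.4∠62.4° Ω.

Z = 150 + j286.5 Ω = 323.4∠62.4° Ω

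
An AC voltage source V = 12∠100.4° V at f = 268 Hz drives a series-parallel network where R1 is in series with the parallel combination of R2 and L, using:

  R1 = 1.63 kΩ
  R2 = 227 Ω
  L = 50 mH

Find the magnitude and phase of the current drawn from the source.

Step 1 — Angular frequency: ω = 2π·f = 2π·268 = 1684 rad/s.
Step 2 — Component impedances:
  R1: Z = R = 1630 Ω
  R2: Z = R = 227 Ω
  L: Z = jωL = j·1684·0.05 = 0 + j84.19 Ω
Step 3 — Parallel branch: R2 || L = 1/(1/R2 + 1/L) = 27.45 + j74.01 Ω.
Step 4 — Series with R1: Z_total = R1 + (R2 || L) = 1657 + j74.01 Ω = 1659∠2.6° Ω.
Step 5 — Source phasor: V = 12∠100.4° V = -2.166 + j11.8 V.
Step 6 — Ohm's law: I = V / Z_total = (-2.166 + j11.8) / (1657 + j74.01) = -0.000987 + j0.007165 A.
Step 7 — Convert to polar: |I| = 0.007233 A, ∠I = 97.8°.

I = 0.007233∠97.8° A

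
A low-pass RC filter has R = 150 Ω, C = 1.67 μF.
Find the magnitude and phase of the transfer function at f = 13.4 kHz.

Step 1 — Angular frequency: ω = 2π·1.34e+04 = 8.419e+04 rad/s.
Step 2 — Transfer function: H(jω) = 1/(1 + jωRC).
Step 3 — Denominator: 1 + jωRC = 1 + j·8.419e+04·150·1.67e-06 = 1 + j21.09.
Step 4 — H = 0.002243 - j0.04731.
Step 5 — Magnitude: |H| = 0.04736 (-26.5 dB); phase: φ = -87.3°.

|H| = 0.04736 (-26.5 dB), φ = -87.3°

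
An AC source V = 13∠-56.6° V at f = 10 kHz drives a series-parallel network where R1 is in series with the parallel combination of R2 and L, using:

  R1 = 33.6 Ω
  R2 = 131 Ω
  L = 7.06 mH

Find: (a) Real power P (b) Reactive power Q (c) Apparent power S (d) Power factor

Step 1 — Angular frequency: ω = 2π·f = 2π·1e+04 = 6.283e+04 rad/s.
Step 2 — Component impedances:
  R1: Z = R = 33.6 Ω
  R2: Z = R = 131 Ω
  L: Z = jωL = j·6.283e+04·0.00706 = 0 + j443.6 Ω
Step 3 — Parallel branch: R2 || L = 1/(1/R2 + 1/L) = 120.5 + j35.58 Ω.
Step 4 — Series with R1: Z_total = R1 + (R2 || L) = 154.1 + j35.58 Ω = 158.1∠13.0° Ω.
Step 5 — Source phasor: V = 13∠-56.6° V = 7.156 - j10.85 V.
Step 6 — Current: I = V / Z = 0.02865 - j0.07705 A = 0.0822∠-69.6° A.
Step 7 — Complex power: S = V·I* = 1.041 + j0.2404 VA.
Step 8 — Real power: P = Re(S) = 1.041 W.
Step 9 — Reactive power: Q = Im(S) = 0.2404 VAR.
Step 10 — Apparent power: |S| = 1.069 VA.
Step 11 — Power factor: PF = P/|S| = 0.9744 (lagging).

(a) P = 1.041 W  (b) Q = 0.2404 VAR  (c) S = 1.069 VA  (d) PF = 0.9744 (lagging)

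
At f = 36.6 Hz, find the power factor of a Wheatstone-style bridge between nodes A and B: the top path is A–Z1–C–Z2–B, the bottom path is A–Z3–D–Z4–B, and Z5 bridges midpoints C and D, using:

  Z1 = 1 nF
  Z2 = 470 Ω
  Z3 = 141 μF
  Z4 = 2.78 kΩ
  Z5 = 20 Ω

Step 1 — Angular frequency: ω = 2π·f = 2π·36.6 = 230 rad/s.
Step 2 — Component impedances:
  Z1: Z = 1/(jωC) = -j/(ω·C) = 0 - j4.348e+06 Ω
  Z2: Z = R = 470 Ω
  Z3: Z = 1/(jωC) = -j/(ω·C) = 0 - j30.84 Ω
  Z4: Z = R = 2780 Ω
  Z5: Z = R = 20 Ω
Step 3 — Bridge requires nodal analysis (the Z5 bridge couples midpoints C and D, so the two paths cannot be reduced to a simple series/parallel combination). Setting node B to ground and injecting 1 A at node A, the 3-node admittance system at A, C, D solves to V_A = Z_AB = 416.6 - j30.84 Ω = 417.7∠-4.2° Ω.
Step 4 — Power factor: PF = cos(φ) = Re(Z)/|Z| = 416.57/417.71 = 0.9973.
Step 5 — Type: Im(Z) = -30.84 ⇒ leading (phase φ = -4.2°).

PF = 0.9973 (leading, φ = -4.2°)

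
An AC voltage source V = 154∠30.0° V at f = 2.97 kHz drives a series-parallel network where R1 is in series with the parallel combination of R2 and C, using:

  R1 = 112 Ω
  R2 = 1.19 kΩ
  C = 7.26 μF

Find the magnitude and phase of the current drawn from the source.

Step 1 — Angular frequency: ω = 2π·f = 2π·2970 = 1.866e+04 rad/s.
Step 2 — Component impedances:
  R1: Z = R = 112 Ω
  R2: Z = R = 1190 Ω
  C: Z = 1/(jωC) = -j/(ω·C) = 0 - j7.381 Ω
Step 3 — Parallel branch: R2 || C = 1/(1/R2 + 1/C) = 0.04578 - j7.381 Ω.
Step 4 — Series with R1: Z_total = R1 + (R2 || C) = 112 - j7.381 Ω = 112.3∠-3.8° Ω.
Step 5 — Source phasor: V = 154∠30.0° V = 133.4 + j77 V.
Step 6 — Ohm's law: I = V / Z_total = (133.4 + j77) / (112 - j7.381) = 1.14 + j0.7623 A.
Step 7 — Convert to polar: |I| = 1.371 A, ∠I = 33.8°.

I = 1.371∠33.8° A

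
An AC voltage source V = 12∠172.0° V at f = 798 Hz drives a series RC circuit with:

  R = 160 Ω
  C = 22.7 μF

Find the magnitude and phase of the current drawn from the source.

Step 1 — Angular frequency: ω = 2π·f = 2π·798 = 5014 rad/s.
Step 2 — Component impedances:
  R: Z = R = 160 Ω
  C: Z = 1/(jωC) = -j/(ω·C) = 0 - j8.786 Ω
Step 3 — Series combination: Z_total = R + C = 160 - j8.786 Ω = 160.2∠-3.1° Ω.
Step 4 — Source phasor: V = 12∠172.0° V = -11.88 + j1.67 V.
Step 5 — Ohm's law: I = V / Z_total = (-11.88 + j1.67) / (160 - j8.786) = -0.07462 + j0.006341 A.
Step 6 — Convert to polar: |I| = 0.07489 A, ∠I = 175.1°.

I = 0.07489∠175.1° A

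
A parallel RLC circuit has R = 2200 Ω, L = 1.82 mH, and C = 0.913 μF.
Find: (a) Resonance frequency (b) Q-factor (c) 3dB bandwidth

Step 1 — Resonance: ω₀ = 1/√(LC) = 1/√(0.00182·9.13e-07) = 2.453e+04 rad/s.
Step 2 — f₀ = ω₀/(2π) = 3904 Hz.
Step 3 — Parallel Q: Q = R/(ω₀L) = 2200/(2.453e+04·0.00182) = 49.27.
Step 4 — Bandwidth: Δω = ω₀/Q = 497.9 rad/s; BW = Δω/(2π) = 79.24 Hz.

(a) f₀ = 3904 Hz  (b) Q = 49.27  (c) BW = 79.24 Hz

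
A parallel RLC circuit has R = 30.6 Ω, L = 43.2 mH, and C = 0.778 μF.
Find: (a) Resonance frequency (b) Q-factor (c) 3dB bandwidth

Step 1 — Resonance: ω₀ = 1/√(LC) = 1/√(0.0432·7.78e-07) = 5455 rad/s.
Step 2 — f₀ = ω₀/(2π) = 868.1 Hz.
Step 3 — Parallel Q: Q = R/(ω₀L) = 30.6/(5455·0.0432) = 0.1299.
Step 4 — Bandwidth: Δω = ω₀/Q = 4.2e+04 rad/s; BW = Δω/(2π) = 6685 Hz.

(a) f₀ = 868.1 Hz  (b) Q = 0.1299  (c) BW = 6685 Hz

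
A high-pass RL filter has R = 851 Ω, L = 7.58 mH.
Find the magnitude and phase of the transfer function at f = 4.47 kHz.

Step 1 — Angular frequency: ω = 2π·4470 = 2.809e+04 rad/s.
Step 2 — Transfer function: H(jω) = jωL/(R + jωL).
Step 3 — Numerator jωL = j·212.9; denominator R + jωL = 851 + j212.9.
Step 4 — H = 0.0589 + j0.2354.
Step 5 — Magnitude: |H| = 0.2427 (-12.3 dB); phase: φ = 76.0°.

|H| = 0.2427 (-12.3 dB), φ = 76.0°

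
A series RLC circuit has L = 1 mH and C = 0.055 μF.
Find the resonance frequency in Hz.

Step 1 — Resonance condition Im(Z)=0 gives ω₀ = 1/√(LC).
Step 2 — ω₀ = 1/√(0.001·5.5e-08) = 1.348e+05 rad/s.
Step 3 — f₀ = ω₀/(2π) = 2.146e+04 Hz.

f₀ = 2.146e+04 Hz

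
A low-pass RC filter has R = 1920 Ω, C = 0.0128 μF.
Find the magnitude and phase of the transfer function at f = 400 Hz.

Step 1 — Angular frequency: ω = 2π·400 = 2513 rad/s.
Step 2 — Transfer function: H(jω) = 1/(1 + jωRC).
Step 3 — Denominator: 1 + jωRC = 1 + j·2513·1920·1.28e-08 = 1 + j0.06177.
Step 4 — H = 0.9962 - j0.06153.
Step 5 — Magnitude: |H| = 0.9981 (-0.0 dB); phase: φ = -3.5°.

|H| = 0.9981 (-0.0 dB), φ = -3.5°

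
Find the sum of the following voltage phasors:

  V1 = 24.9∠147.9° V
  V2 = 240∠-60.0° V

Step 1 — Convert each phasor to rectangular form:
  V1 = 24.9·(cos(147.9°) + j·sin(147.9°)) = -21.09 + j13.23 V
  V2 = 240·(cos(-60.0°) + j·sin(-60.0°)) = 120 - j207.8 V
Step 2 — Sum components: V_total = 98.91 - j194.6 V.
Step 3 — Convert to polar: |V_total| = 218.3 V, ∠V_total = -63.1°.

V_total = 218.3∠-63.1° V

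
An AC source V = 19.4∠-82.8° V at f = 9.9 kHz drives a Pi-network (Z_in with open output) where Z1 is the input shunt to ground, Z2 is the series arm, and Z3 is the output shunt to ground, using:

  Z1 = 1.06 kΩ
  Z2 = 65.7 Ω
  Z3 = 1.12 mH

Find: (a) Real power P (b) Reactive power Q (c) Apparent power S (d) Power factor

Step 1 — Angular frequency: ω = 2π·f = 2π·9900 = 6.22e+04 rad/s.
Step 2 — Component impedances:
  Z1: Z = R = 1060 Ω
  Z2: Z = R = 65.7 Ω
  Z3: Z = jωL = j·6.22e+04·0.00112 = 0 + j69.67 Ω
Step 3 — With open output, the series arm Z2 and the output shunt Z3 appear in series to ground: Z2 + Z3 = 65.7 + j69.67 Ω.
Step 4 — Parallel with input shunt Z1: Z_in = Z1 || (Z2 + Z3) = 65.67 + j61.54 Ω = 90∠43.1° Ω.
Step 5 — Source phasor: V = 19.4∠-82.8° V = 2.431 - j19.25 V.
Step 6 — Current: I = V / Z = -0.1265 - j0.1745 A = 0.2156∠-125.9° A.
Step 7 — Complex power: S = V·I* = 3.052 + j2.859 VA.
Step 8 — Real power: P = Re(S) = 3.052 W.
Step 9 — Reactive power: Q = Im(S) = 2.859 VAR.
Step 10 — Apparent power: |S| = 4.182 VA.
Step 11 — Power factor: PF = P/|S| = 0.7297 (lagging).

(a) P = 3.052 W  (b) Q = 2.859 VAR  (c) S = 4.182 VA  (d) PF = 0.7297 (lagging)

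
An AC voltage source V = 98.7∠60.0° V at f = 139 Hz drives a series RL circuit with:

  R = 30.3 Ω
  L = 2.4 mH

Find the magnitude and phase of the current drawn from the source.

Step 1 — Angular frequency: ω = 2π·f = 2π·139 = 873.4 rad/s.
Step 2 — Component impedances:
  R: Z = R = 30.3 Ω
  L: Z = jωL = j·873.4·0.0024 = 0 + j2.096 Ω
Step 3 — Series combination: Z_total = R + L = 30.3 + j2.096 Ω = 30.37∠4.0° Ω.
Step 4 — Source phasor: V = 98.7∠60.0° V = 49.35 + j85.48 V.
Step 5 — Ohm's law: I = V / Z_total = (49.35 + j85.48) / (30.3 + j2.096) = 1.815 + j2.695 A.
Step 6 — Convert to polar: |I| = 3.25 A, ∠I = 56.0°.

I = 3.25∠56.0° A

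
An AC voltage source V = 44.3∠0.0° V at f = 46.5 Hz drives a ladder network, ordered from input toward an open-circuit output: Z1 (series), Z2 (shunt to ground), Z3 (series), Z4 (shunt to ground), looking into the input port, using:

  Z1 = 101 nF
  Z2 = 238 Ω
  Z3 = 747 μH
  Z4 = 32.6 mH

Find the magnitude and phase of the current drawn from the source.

Step 1 — Angular frequency: ω = 2π·f = 2π·46.5 = 292.2 rad/s.
Step 2 — Component impedances:
  Z1: Z = 1/(jωC) = -j/(ω·C) = 0 - j3.389e+04 Ω
  Z2: Z = R = 238 Ω
  Z3: Z = jωL = j·292.2·0.000747 = 0 + j0.2182 Ω
  Z4: Z = jωL = j·292.2·0.0326 = 0 + j9.525 Ω
Step 3 — Ladder network (open output): work backward from the far end, alternating series and parallel combinations. Z_in = 0.3982 - j3.388e+04 Ω = 3.388e+04∠-90.0° Ω.
Step 4 — Source phasor: V = 44.3∠0.0° V = 44.3 V.
Step 5 — Ohm's law: I = V / Z_total = (44.3) / (0.3982 - j3.388e+04) = 1.537e-08 + j0.001308 A.
Step 6 — Convert to polar: |I| = 0.001308 A, ∠I = 90.0°.

I = 0.001308∠90.0° A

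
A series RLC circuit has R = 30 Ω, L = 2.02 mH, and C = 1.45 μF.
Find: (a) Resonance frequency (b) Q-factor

Step 1 — Resonance condition Im(Z)=0 gives ω₀ = 1/√(LC).
Step 2 — ω₀ = 1/√(0.00202·1.45e-06) = 1.848e+04 rad/s.
Step 3 — f₀ = ω₀/(2π) = 2941 Hz.
Step 4 — Series Q: Q = ω₀L/R = 1.848e+04·0.00202/30 = 1.244.

(a) f₀ = 2941 Hz  (b) Q = 1.244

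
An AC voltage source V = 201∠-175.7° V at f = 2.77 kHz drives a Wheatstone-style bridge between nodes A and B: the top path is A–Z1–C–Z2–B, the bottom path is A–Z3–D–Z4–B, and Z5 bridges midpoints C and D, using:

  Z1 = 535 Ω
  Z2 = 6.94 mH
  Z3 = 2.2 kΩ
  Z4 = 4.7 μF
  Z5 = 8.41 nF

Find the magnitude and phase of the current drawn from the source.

Step 1 — Angular frequency: ω = 2π·f = 2π·2770 = 1.74e+04 rad/s.
Step 2 — Component impedances:
  Z1: Z = R = 535 Ω
  Z2: Z = jωL = j·1.74e+04·0.00694 = 0 + j120.8 Ω
  Z3: Z = R = 2200 Ω
  Z4: Z = 1/(jωC) = -j/(ω·C) = 0 - j12.22 Ω
  Z5: Z = 1/(jωC) = -j/(ω·C) = 0 - j6832 Ω
Step 3 — Bridge requires nodal analysis (the Z5 bridge couples midpoints C and D, so the two paths cannot be reduced to a simple series/parallel combination). Setting node B to ground and injecting 1 A at node A, the 3-node admittance system at A, C, D solves to V_A = Z_AB = 434.1 + j79.01 Ω = 441.2∠10.3° Ω.
Step 4 — Source phasor: V = 201∠-175.7° V = -200.4 - j15.07 V.
Step 5 — Ohm's law: I = V / Z_total = (-200.4 - j15.07) / (434.1 + j79.01) = -0.4531 + j0.04774 A.
Step 6 — Convert to polar: |I| = 0.4556 A, ∠I = 174.0°.

I = 0.4556∠174.0° A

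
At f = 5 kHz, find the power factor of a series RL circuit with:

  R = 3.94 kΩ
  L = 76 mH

Step 1 — Angular frequency: ω = 2π·f = 2π·5000 = 3.142e+04 rad/s.
Step 2 — Component impedances:
  R: Z = R = 3940 Ω
  L: Z = jωL = j·3.142e+04·0.076 = 0 + j2388 Ω
Step 3 — Series combination: Z_total = R + L = 3940 + j2388 Ω = 4607∠31.2° Ω.
Step 4 — Power factor: PF = cos(φ) = Re(Z)/|Z| = 3940/4607 = 0.8552.
Step 5 — Type: Im(Z) = 2388 ⇒ lagging (phase φ = 31.2°).

PF = 0.8552 (lagging, φ = 31.2°)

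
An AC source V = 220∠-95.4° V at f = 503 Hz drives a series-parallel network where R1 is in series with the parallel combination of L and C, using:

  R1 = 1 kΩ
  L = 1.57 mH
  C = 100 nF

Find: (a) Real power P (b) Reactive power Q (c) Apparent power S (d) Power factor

Step 1 — Angular frequency: ω = 2π·f = 2π·503 = 3160 rad/s.
Step 2 — Component impedances:
  R1: Z = R = 1000 Ω
  L: Z = jωL = j·3160·0.00157 = 0 + j4.962 Ω
  C: Z = 1/(jωC) = -j/(ω·C) = 0 - j3164 Ω
Step 3 — Parallel branch: L || C = 1/(1/L + 1/C) = 0 + j4.97 Ω.
Step 4 — Series with R1: Z_total = R1 + (L || C) = 1000 + j4.97 Ω = 1000∠0.3° Ω.
Step 5 — Source phasor: V = 220∠-95.4° V = -20.7 - j219 V.
Step 6 — Current: I = V / Z = -0.02179 - j0.2189 A = 0.22∠-95.7° A.
Step 7 — Complex power: S = V·I* = 48.4 + j0.2405 VA.
Step 8 — Real power: P = Re(S) = 48.4 W.
Step 9 — Reactive power: Q = Im(S) = 0.2405 VAR.
Step 10 — Apparent power: |S| = 48.4 VA.
Step 11 — Power factor: PF = P/|S| = 1 (lagging).

(a) P = 48.4 W  (b) Q = 0.2405 VAR  (c) S = 48.4 VA  (d) PF = 1 (lagging)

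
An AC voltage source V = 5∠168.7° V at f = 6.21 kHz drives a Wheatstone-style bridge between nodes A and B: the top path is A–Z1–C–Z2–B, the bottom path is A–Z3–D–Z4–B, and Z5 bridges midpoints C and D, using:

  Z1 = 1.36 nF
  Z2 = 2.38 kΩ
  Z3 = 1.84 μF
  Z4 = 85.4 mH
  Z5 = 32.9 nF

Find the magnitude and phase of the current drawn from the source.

Step 1 — Angular frequency: ω = 2π·f = 2π·6210 = 3.902e+04 rad/s.
Step 2 — Component impedances:
  Z1: Z = 1/(jωC) = -j/(ω·C) = 0 - j1.884e+04 Ω
  Z2: Z = R = 2380 Ω
  Z3: Z = 1/(jωC) = -j/(ω·C) = 0 - j13.93 Ω
  Z4: Z = jωL = j·3.902e+04·0.0854 = 0 + j3332 Ω
  Z5: Z = 1/(jωC) = -j/(ω·C) = 0 - j779 Ω
Step 3 — Bridge requires nodal analysis (the Z5 bridge couples midpoints C and D, so the two paths cannot be reduced to a simple series/parallel combination). Setting node B to ground and injecting 1 A at node A, the 3-node admittance system at A, C, D solves to V_A = Z_AB = 2140 + j994.3 Ω = 2360∠24.9° Ω.
Step 4 — Source phasor: V = 5∠168.7° V = -4.903 + j0.9797 V.
Step 5 — Ohm's law: I = V / Z_total = (-4.903 + j0.9797) / (2140 + j994.3) = -0.001709 + j0.001252 A.
Step 6 — Convert to polar: |I| = 0.002119 A, ∠I = 143.8°.

I = 0.002119∠143.8° A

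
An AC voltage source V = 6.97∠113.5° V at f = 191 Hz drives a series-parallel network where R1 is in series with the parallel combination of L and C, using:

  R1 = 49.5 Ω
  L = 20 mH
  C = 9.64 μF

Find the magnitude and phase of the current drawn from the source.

Step 1 — Angular frequency: ω = 2π·f = 2π·191 = 1200 rad/s.
Step 2 — Component impedances:
  R1: Z = R = 49.5 Ω
  L: Z = jωL = j·1200·0.02 = 0 + j24 Ω
  C: Z = 1/(jωC) = -j/(ω·C) = 0 - j86.44 Ω
Step 3 — Parallel branch: L || C = 1/(1/L + 1/C) = 0 + j33.23 Ω.
Step 4 — Series with R1: Z_total = R1 + (L || C) = 49.5 + j33.23 Ω = 59.62∠33.9° Ω.
Step 5 — Source phasor: V = 6.97∠113.5° V = -2.779 + j6.392 V.
Step 6 — Ohm's law: I = V / Z_total = (-2.779 + j6.392) / (49.5 + j33.23) = 0.02105 + j0.115 A.
Step 7 — Convert to polar: |I| = 0.1169 A, ∠I = 79.6°.

I = 0.1169∠79.6° A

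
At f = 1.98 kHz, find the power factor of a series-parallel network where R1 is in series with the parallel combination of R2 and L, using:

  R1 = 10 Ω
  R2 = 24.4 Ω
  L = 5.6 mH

Step 1 — Angular frequency: ω = 2π·f = 2π·1980 = 1.244e+04 rad/s.
Step 2 — Component impedances:
  R1: Z = R = 10 Ω
  R2: Z = R = 24.4 Ω
  L: Z = jωL = j·1.244e+04·0.0056 = 0 + j69.67 Ω
Step 3 — Parallel branch: R2 || L = 1/(1/R2 + 1/L) = 21.73 + j7.612 Ω.
Step 4 — Series with R1: Z_total = R1 + (R2 || L) = 31.73 + j7.612 Ω = 32.63∠13.5° Ω.
Step 5 — Power factor: PF = cos(φ) = Re(Z)/|Z| = 31.73/32.63 = 0.9724.
Step 6 — Type: Im(Z) = 7.612 ⇒ lagging (phase φ = 13.5°).

PF = 0.9724 (lagging, φ = 13.5°)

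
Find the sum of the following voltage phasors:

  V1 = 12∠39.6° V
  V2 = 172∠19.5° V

Step 1 — Convert each phasor to rectangular form:
  V1 = 12·(cos(39.6°) + j·sin(39.6°)) = 9.246 + j7.649 V
  V2 = 172·(cos(19.5°) + j·sin(19.5°)) = 162.1 + j57.41 V
Step 2 — Sum components: V_total = 171.4 + j65.06 V.
Step 3 — Convert to polar: |V_total| = 183.3 V, ∠V_total = 20.8°.

V_total = 183.3∠20.8° V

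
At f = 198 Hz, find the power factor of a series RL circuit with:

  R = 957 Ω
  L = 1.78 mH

Step 1 — Angular frequency: ω = 2π·f = 2π·198 = 1244 rad/s.
Step 2 — Component impedances:
  R: Z = R = 957 Ω
  L: Z = jωL = j·1244·0.00178 = 0 + j2.214 Ω
Step 3 — Series combination: Z_total = R + L = 957 + j2.214 Ω = 957∠0.1° Ω.
Step 4 — Power factor: PF = cos(φ) = Re(Z)/|Z| = 957/957 = 1.
Step 5 — Type: Im(Z) = 2.214 ⇒ lagging (phase φ = 0.1°).

PF = 1 (lagging, φ = 0.1°)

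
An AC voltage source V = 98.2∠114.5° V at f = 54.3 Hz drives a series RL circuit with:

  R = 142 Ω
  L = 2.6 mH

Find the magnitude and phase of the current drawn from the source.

Step 1 — Angular frequency: ω = 2π·f = 2π·54.3 = 341.2 rad/s.
Step 2 — Component impedances:
  R: Z = R = 142 Ω
  L: Z = jωL = j·341.2·0.0026 = 0 + j0.8871 Ω
Step 3 — Series combination: Z_total = R + L = 142 + j0.8871 Ω = 142∠0.4° Ω.
Step 4 — Source phasor: V = 98.2∠114.5° V = -40.72 + j89.36 V.
Step 5 — Ohm's law: I = V / Z_total = (-40.72 + j89.36) / (142 + j0.8871) = -0.2828 + j0.631 A.
Step 6 — Convert to polar: |I| = 0.6915 A, ∠I = 114.1°.

I = 0.6915∠114.1° A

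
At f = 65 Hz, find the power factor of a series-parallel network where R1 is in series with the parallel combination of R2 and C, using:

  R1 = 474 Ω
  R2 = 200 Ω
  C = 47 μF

Step 1 — Angular frequency: ω = 2π·f = 2π·65 = 408.4 rad/s.
Step 2 — Component impedances:
  R1: Z = R = 474 Ω
  R2: Z = R = 200 Ω
  C: Z = 1/(jωC) = -j/(ω·C) = 0 - j52.1 Ω
Step 3 — Parallel branch: R2 || C = 1/(1/R2 + 1/C) = 12.71 - j48.79 Ω.
Step 4 — Series with R1: Z_total = R1 + (R2 || C) = 486.7 - j48.79 Ω = 489.1∠-5.7° Ω.
Step 5 — Power factor: PF = cos(φ) = Re(Z)/|Z| = 486.71/489.15 = 0.995.
Step 6 — Type: Im(Z) = -48.79 ⇒ leading (phase φ = -5.7°).

PF = 0.995 (leading, φ = -5.7°)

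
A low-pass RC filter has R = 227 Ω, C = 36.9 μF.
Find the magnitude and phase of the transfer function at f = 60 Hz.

Step 1 — Angular frequency: ω = 2π·60 = 377 rad/s.
Step 2 — Transfer function: H(jω) = 1/(1 + jωRC).
Step 3 — Denominator: 1 + jωRC = 1 + j·377·227·3.69e-05 = 1 + j3.158.
Step 4 — H = 0.09114 - j0.2878.
Step 5 — Magnitude: |H| = 0.3019 (-10.4 dB); phase: φ = -72.4°.

|H| = 0.3019 (-10.4 dB), φ = -72.4°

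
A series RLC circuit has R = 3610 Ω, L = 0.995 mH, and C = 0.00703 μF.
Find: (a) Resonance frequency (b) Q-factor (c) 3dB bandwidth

Step 1 — Resonance: ω₀ = 1/√(LC) = 1/√(0.000995·7.03e-09) = 3.781e+05 rad/s.
Step 2 — f₀ = ω₀/(2π) = 6.018e+04 Hz.
Step 3 — Series Q: Q = ω₀L/R = 3.781e+05·0.000995/3610 = 0.1042.
Step 4 — Bandwidth: Δω = ω₀/Q = 3.628e+06 rad/s; BW = Δω/(2π) = 5.774e+05 Hz.

(a) f₀ = 6.018e+04 Hz  (b) Q = 0.1042  (c) BW = 5.774e+05 Hz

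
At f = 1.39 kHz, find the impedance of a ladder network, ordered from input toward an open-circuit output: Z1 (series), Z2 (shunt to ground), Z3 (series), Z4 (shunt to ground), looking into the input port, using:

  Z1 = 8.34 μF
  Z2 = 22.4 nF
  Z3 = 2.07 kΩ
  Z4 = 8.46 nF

Step 1 — Angular frequency: ω = 2π·f = 2π·1390 = 8734 rad/s.
Step 2 — Component impedances:
  Z1: Z = 1/(jωC) = -j/(ω·C) = 0 - j13.73 Ω
  Z2: Z = 1/(jωC) = -j/(ω·C) = 0 - j5112 Ω
  Z3: Z = R = 2070 Ω
  Z4: Z = 1/(jωC) = -j/(ω·C) = 0 - j1.353e+04 Ω
Step 3 — Ladder network (open output): work backward from the far end, alternating series and parallel combinations. Z_in = 153.7 - j3741 Ω = 3744∠-87.6° Ω.

Z = 153.7 - j3741 Ω = 3744∠-87.6° Ω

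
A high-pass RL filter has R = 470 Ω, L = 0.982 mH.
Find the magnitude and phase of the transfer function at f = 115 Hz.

Step 1 — Angular frequency: ω = 2π·115 = 722.6 rad/s.
Step 2 — Transfer function: H(jω) = jωL/(R + jωL).
Step 3 — Numerator jωL = j·0.7096; denominator R + jωL = 470 + j0.7096.
Step 4 — H = 2.279e-06 + j0.00151.
Step 5 — Magnitude: |H| = 0.00151 (-56.4 dB); phase: φ = 89.9°.

|H| = 0.00151 (-56.4 dB), φ = 89.9°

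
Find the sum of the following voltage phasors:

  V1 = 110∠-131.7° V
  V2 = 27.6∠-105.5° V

Step 1 — Convert each phasor to rectangular form:
  V1 = 110·(cos(-131.7°) + j·sin(-131.7°)) = -73.18 - j82.13 V
  V2 = 27.6·(cos(-105.5°) + j·sin(-105.5°)) = -7.376 - j26.6 V
Step 2 — Sum components: V_total = -80.55 - j108.7 V.
Step 3 — Convert to polar: |V_total| = 135.3 V, ∠V_total = -126.5°.

V_total = 135.3∠-126.5° V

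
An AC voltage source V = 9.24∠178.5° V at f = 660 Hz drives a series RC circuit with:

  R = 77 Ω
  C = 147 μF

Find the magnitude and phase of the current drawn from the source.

Step 1 — Angular frequency: ω = 2π·f = 2π·660 = 4147 rad/s.
Step 2 — Component impedances:
  R: Z = R = 77 Ω
  C: Z = 1/(jωC) = -j/(ω·C) = 0 - j1.64 Ω
Step 3 — Series combination: Z_total = R + C = 77 - j1.64 Ω = 77.02∠-1.2° Ω.
Step 4 — Source phasor: V = 9.24∠178.5° V = -9.237 + j0.2419 V.
Step 5 — Ohm's law: I = V / Z_total = (-9.237 + j0.2419) / (77 - j1.64) = -0.12 + j0.0005853 A.
Step 6 — Convert to polar: |I| = 0.12 A, ∠I = 179.7°.

I = 0.12∠179.7° A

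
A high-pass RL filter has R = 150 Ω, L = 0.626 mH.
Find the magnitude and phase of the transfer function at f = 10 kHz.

Step 1 — Angular frequency: ω = 2π·1e+04 = 6.283e+04 rad/s.
Step 2 — Transfer function: H(jω) = jωL/(R + jωL).
Step 3 — Numerator jωL = j·39.33; denominator R + jωL = 150 + j39.33.
Step 4 — H = 0.06433 + j0.2453.
Step 5 — Magnitude: |H| = 0.2536 (-11.9 dB); phase: φ = 75.3°.

|H| = 0.2536 (-11.9 dB), φ = 75.3°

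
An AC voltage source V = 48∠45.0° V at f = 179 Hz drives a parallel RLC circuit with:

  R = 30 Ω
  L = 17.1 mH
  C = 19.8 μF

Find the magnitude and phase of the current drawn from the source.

Step 1 — Angular frequency: ω = 2π·f = 2π·179 = 1125 rad/s.
Step 2 — Component impedances:
  R: Z = R = 30 Ω
  L: Z = jωL = j·1125·0.0171 = 0 + j19.23 Ω
  C: Z = 1/(jωC) = -j/(ω·C) = 0 - j44.91 Ω
Step 3 — Parallel combination: 1/Z_total = 1/R + 1/L + 1/C; Z_total = 16.71 + j14.9 Ω = 22.39∠41.7° Ω.
Step 4 — Source phasor: V = 48∠45.0° V = 33.94 + j33.94 V.
Step 5 — Ohm's law: I = V / Z_total = (33.94 + j33.94) / (16.71 + j14.9) = 2.14 + j0.1224 A.
Step 6 — Convert to polar: |I| = 2.144 A, ∠I = 3.3°.

I = 2.144∠3.3° A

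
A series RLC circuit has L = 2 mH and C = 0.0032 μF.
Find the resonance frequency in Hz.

Step 1 — Resonance condition Im(Z)=0 gives ω₀ = 1/√(LC).
Step 2 — ω₀ = 1/√(0.002·3.2e-09) = 3.953e+05 rad/s.
Step 3 — f₀ = ω₀/(2π) = 6.291e+04 Hz.

f₀ = 6.291e+04 Hz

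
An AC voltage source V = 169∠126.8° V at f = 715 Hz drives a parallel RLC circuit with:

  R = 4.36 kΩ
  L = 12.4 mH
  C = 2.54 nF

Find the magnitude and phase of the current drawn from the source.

Step 1 — Angular frequency: ω = 2π·f = 2π·715 = 4492 rad/s.
Step 2 — Component impedances:
  R: Z = R = 4360 Ω
  L: Z = jωL = j·4492·0.0124 = 0 + j55.71 Ω
  C: Z = 1/(jωC) = -j/(ω·C) = 0 - j8.764e+04 Ω
Step 3 — Parallel combination: 1/Z_total = 1/R + 1/L + 1/C; Z_total = 0.7125 + j55.73 Ω = 55.74∠89.3° Ω.
Step 4 — Source phasor: V = 169∠126.8° V = -101.2 + j135.3 V.
Step 5 — Ohm's law: I = V / Z_total = (-101.2 + j135.3) / (0.7125 + j55.73) = 2.404 + j1.847 A.
Step 6 — Convert to polar: |I| = 3.032 A, ∠I = 37.5°.

I = 3.032∠37.5° A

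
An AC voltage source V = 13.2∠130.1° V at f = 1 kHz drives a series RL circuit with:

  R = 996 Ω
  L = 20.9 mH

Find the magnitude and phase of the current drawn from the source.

Step 1 — Angular frequency: ω = 2π·f = 2π·1000 = 6283 rad/s.
Step 2 — Component impedances:
  R: Z = R = 996 Ω
  L: Z = jωL = j·6283·0.0209 = 0 + j131.3 Ω
Step 3 — Series combination: Z_total = R + L = 996 + j131.3 Ω = 1005∠7.5° Ω.
Step 4 — Source phasor: V = 13.2∠130.1° V = -8.502 + j10.1 V.
Step 5 — Ohm's law: I = V / Z_total = (-8.502 + j10.1) / (996 + j131.3) = -0.007077 + j0.01107 A.
Step 6 — Convert to polar: |I| = 0.01314 A, ∠I = 122.6°.

I = 0.01314∠122.6° A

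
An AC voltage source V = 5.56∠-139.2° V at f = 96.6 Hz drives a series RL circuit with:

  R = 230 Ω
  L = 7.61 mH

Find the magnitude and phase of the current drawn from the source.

Step 1 — Angular frequency: ω = 2π·f = 2π·96.6 = 607 rad/s.
Step 2 — Component impedances:
  R: Z = R = 230 Ω
  L: Z = jωL = j·607·0.00761 = 0 + j4.619 Ω
Step 3 — Series combination: Z_total = R + L = 230 + j4.619 Ω = 230∠1.2° Ω.
Step 4 — Source phasor: V = 5.56∠-139.2° V = -4.209 - j3.633 V.
Step 5 — Ohm's law: I = V / Z_total = (-4.209 - j3.633) / (230 + j4.619) = -0.01861 - j0.01542 A.
Step 6 — Convert to polar: |I| = 0.02417 A, ∠I = -140.4°.

I = 0.02417∠-140.4° A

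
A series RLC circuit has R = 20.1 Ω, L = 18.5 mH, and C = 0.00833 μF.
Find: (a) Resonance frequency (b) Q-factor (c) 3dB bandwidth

Step 1 — Resonance condition Im(Z)=0 gives ω₀ = 1/√(LC).
Step 2 — ω₀ = 1/√(0.0185·8.33e-09) = 8.055e+04 rad/s.
Step 3 — f₀ = ω₀/(2π) = 1.282e+04 Hz.
Step 4 — Series Q: Q = ω₀L/R = 8.055e+04·0.0185/20.1 = 74.14.
Step 5 — 3dB bandwidth: Δω = ω₀/Q = 1086 rad/s; BW = Δω/(2π) = 172.9 Hz.

(a) f₀ = 1.282e+04 Hz  (b) Q = 74.14  (c) BW = 172.9 Hz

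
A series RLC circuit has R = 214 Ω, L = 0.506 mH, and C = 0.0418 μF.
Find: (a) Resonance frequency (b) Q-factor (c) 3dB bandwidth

Step 1 — Resonance: ω₀ = 1/√(LC) = 1/√(0.000506·4.18e-08) = 2.174e+05 rad/s.
Step 2 — f₀ = ω₀/(2π) = 3.461e+04 Hz.
Step 3 — Series Q: Q = ω₀L/R = 2.174e+05·0.000506/214 = 0.5141.
Step 4 — Bandwidth: Δω = ω₀/Q = 4.229e+05 rad/s; BW = Δω/(2π) = 6.731e+04 Hz.

(a) f₀ = 3.461e+04 Hz  (b) Q = 0.5141  (c) BW = 6.731e+04 Hz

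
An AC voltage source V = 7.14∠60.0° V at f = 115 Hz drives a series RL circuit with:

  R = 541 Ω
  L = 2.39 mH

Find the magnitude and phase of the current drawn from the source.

Step 1 — Angular frequency: ω = 2π·f = 2π·115 = 722.6 rad/s.
Step 2 — Component impedances:
  R: Z = R = 541 Ω
  L: Z = jωL = j·722.6·0.00239 = 0 + j1.727 Ω
Step 3 — Series combination: Z_total = R + L = 541 + j1.727 Ω = 541∠0.2° Ω.
Step 4 — Source phasor: V = 7.14∠60.0° V = 3.57 + j6.183 V.
Step 5 — Ohm's law: I = V / Z_total = (3.57 + j6.183) / (541 + j1.727) = 0.006635 + j0.01141 A.
Step 6 — Convert to polar: |I| = 0.0132 A, ∠I = 59.8°.

I = 0.0132∠59.8° A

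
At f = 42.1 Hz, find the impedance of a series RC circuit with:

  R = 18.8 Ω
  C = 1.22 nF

Step 1 — Angular frequency: ω = 2π·f = 2π·42.1 = 264.5 rad/s.
Step 2 — Component impedances:
  R: Z = R = 18.8 Ω
  C: Z = 1/(jωC) = -j/(ω·C) = 0 - j3.099e+06 Ω
Step 3 — Series combination: Z_total = R + C = 18.8 - j3.099e+06 Ω = 3.099e+06∠-90.0° Ω.

Z = 18.8 - j3.099e+06 Ω = 3.099e+06∠-90.0° Ω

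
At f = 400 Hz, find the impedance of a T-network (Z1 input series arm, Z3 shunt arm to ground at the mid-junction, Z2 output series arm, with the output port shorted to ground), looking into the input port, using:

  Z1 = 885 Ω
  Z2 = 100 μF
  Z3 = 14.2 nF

Step 1 — Angular frequency: ω = 2π·f = 2π·400 = 2513 rad/s.
Step 2 — Component impedances:
  Z1: Z = R = 885 Ω
  Z2: Z = 1/(jωC) = -j/(ω·C) = 0 - j3.979 Ω
  Z3: Z = 1/(jωC) = -j/(ω·C) = 0 - j2.802e+04 Ω
Step 3 — With the output port shorted to ground, the output series arm Z2 runs from the junction to ground; the shunt arm Z3 also runs from the junction to ground. They appear in parallel: Z3 || Z2 = 0 - j3.978 Ω.
Step 4 — Series with input arm Z1: Z_in = Z1 + (Z3 || Z2) = 885 - j3.978 Ω = 885∠-0.3° Ω.

Z = 885 - j3.978 Ω = 885∠-0.3° Ω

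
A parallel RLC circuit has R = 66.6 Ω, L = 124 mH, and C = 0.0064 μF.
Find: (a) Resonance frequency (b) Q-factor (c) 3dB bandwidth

Step 1 — Resonance: ω₀ = 1/√(LC) = 1/√(0.124·6.4e-09) = 3.55e+04 rad/s.
Step 2 — f₀ = ω₀/(2π) = 5650 Hz.
Step 3 — Parallel Q: Q = R/(ω₀L) = 66.6/(3.55e+04·0.124) = 0.01513.
Step 4 — Bandwidth: Δω = ω₀/Q = 2.346e+06 rad/s; BW = Δω/(2π) = 3.734e+05 Hz.

(a) f₀ = 5650 Hz  (b) Q = 0.01513  (c) BW = 3.734e+05 Hz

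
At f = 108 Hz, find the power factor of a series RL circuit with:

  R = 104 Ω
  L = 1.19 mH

Step 1 — Angular frequency: ω = 2π·f = 2π·108 = 678.6 rad/s.
Step 2 — Component impedances:
  R: Z = R = 104 Ω
  L: Z = jωL = j·678.6·0.00119 = 0 + j0.8075 Ω
Step 3 — Series combination: Z_total = R + L = 104 + j0.8075 Ω = 104∠0.4° Ω.
Step 4 — Power factor: PF = cos(φ) = Re(Z)/|Z| = 104/104 = 1.
Step 5 — Type: Im(Z) = 0.8075 ⇒ lagging (phase φ = 0.4°).

PF = 1 (lagging, φ = 0.4°)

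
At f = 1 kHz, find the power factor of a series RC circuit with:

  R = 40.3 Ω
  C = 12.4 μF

Step 1 — Angular frequency: ω = 2π·f = 2π·1000 = 6283 rad/s.
Step 2 — Component impedances:
  R: Z = R = 40.3 Ω
  C: Z = 1/(jωC) = -j/(ω·C) = 0 - j12.84 Ω
Step 3 — Series combination: Z_total = R + C = 40.3 - j12.84 Ω = 42.29∠-17.7° Ω.
Step 4 — Power factor: PF = cos(φ) = Re(Z)/|Z| = 40.3/42.295 = 0.9528.
Step 5 — Type: Im(Z) = -12.84 ⇒ leading (phase φ = -17.7°).

PF = 0.9528 (leading, φ = -17.7°)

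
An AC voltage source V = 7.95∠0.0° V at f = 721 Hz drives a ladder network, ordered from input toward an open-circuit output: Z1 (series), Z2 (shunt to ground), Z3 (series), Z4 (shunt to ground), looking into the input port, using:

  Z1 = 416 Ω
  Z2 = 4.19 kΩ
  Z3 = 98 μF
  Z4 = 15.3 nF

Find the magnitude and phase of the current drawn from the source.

Step 1 — Angular frequency: ω = 2π·f = 2π·721 = 4530 rad/s.
Step 2 — Component impedances:
  Z1: Z = R = 416 Ω
  Z2: Z = R = 4190 Ω
  Z3: Z = 1/(jωC) = -j/(ω·C) = 0 - j2.252 Ω
  Z4: Z = 1/(jωC) = -j/(ω·C) = 0 - j1.443e+04 Ω
Step 3 — Ladder network (open output): work backward from the far end, alternating series and parallel combinations. Z_in = 4280 - j1122 Ω = 4425∠-14.7° Ω.
Step 4 — Source phasor: V = 7.95∠0.0° V = 7.95 V.
Step 5 — Ohm's law: I = V / Z_total = (7.95) / (4280 - j1122) = 0.001738 + j0.0004556 A.
Step 6 — Convert to polar: |I| = 0.001797 A, ∠I = 14.7°.

I = 0.001797∠14.7° A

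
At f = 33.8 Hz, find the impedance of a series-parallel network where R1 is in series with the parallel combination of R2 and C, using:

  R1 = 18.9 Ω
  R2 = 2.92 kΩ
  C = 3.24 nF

Step 1 — Angular frequency: ω = 2π·f = 2π·33.8 = 212.4 rad/s.
Step 2 — Component impedances:
  R1: Z = R = 18.9 Ω
  R2: Z = R = 2920 Ω
  C: Z = 1/(jωC) = -j/(ω·C) = 0 - j1.453e+06 Ω
Step 3 — Parallel branch: R2 || C = 1/(1/R2 + 1/C) = 2920 - j5.867 Ω.
Step 4 — Series with R1: Z_total = R1 + (R2 || C) = 2939 - j5.867 Ω = 2939∠-0.1° Ω.

Z = 2939 - j5.867 Ω = 2939∠-0.1° Ω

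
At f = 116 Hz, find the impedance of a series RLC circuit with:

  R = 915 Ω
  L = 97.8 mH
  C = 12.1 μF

Step 1 — Angular frequency: ω = 2π·f = 2π·116 = 728.8 rad/s.
Step 2 — Component impedances:
  R: Z = R = 915 Ω
  L: Z = jωL = j·728.8·0.0978 = 0 + j71.28 Ω
  C: Z = 1/(jωC) = -j/(ω·C) = 0 - j113.4 Ω
Step 3 — Series combination: Z_total = R + L + C = 915 - j42.11 Ω = 916∠-2.6° Ω.

Z = 915 - j42.11 Ω = 916∠-2.6° Ω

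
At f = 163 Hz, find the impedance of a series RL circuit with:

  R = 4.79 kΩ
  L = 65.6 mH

Step 1 — Angular frequency: ω = 2π·f = 2π·163 = 1024 rad/s.
Step 2 — Component impedances:
  R: Z = R = 4790 Ω
  L: Z = jωL = j·1024·0.0656 = 0 + j67.18 Ω
Step 3 — Series combination: Z_total = R + L = 4790 + j67.18 Ω = 4790∠0.8° Ω.

Z = 4790 + j67.18 Ω = 4790∠0.8° Ω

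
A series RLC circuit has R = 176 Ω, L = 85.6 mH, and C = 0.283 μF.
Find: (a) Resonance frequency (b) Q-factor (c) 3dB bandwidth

Step 1 — Resonance: ω₀ = 1/√(LC) = 1/√(0.0856·2.83e-07) = 6425 rad/s.
Step 2 — f₀ = ω₀/(2π) = 1023 Hz.
Step 3 — Series Q: Q = ω₀L/R = 6425·0.0856/176 = 3.125.
Step 4 — Bandwidth: Δω = ω₀/Q = 2056 rad/s; BW = Δω/(2π) = 327.2 Hz.

(a) f₀ = 1023 Hz  (b) Q = 3.125  (c) BW = 327.2 Hz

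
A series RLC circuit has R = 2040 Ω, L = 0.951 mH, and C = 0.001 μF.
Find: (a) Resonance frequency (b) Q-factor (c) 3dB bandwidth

Step 1 — Resonance: ω₀ = 1/√(LC) = 1/√(0.000951·1e-09) = 1.025e+06 rad/s.
Step 2 — f₀ = ω₀/(2π) = 1.632e+05 Hz.
Step 3 — Series Q: Q = ω₀L/R = 1.025e+06·0.000951/2040 = 0.478.
Step 4 — Bandwidth: Δω = ω₀/Q = 2.145e+06 rad/s; BW = Δω/(2π) = 3.414e+05 Hz.

(a) f₀ = 1.632e+05 Hz  (b) Q = 0.478  (c) BW = 3.414e+05 Hz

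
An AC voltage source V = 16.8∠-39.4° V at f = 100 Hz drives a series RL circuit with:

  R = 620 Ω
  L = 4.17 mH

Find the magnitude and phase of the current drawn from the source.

Step 1 — Angular frequency: ω = 2π·f = 2π·100 = 628.3 rad/s.
Step 2 — Component impedances:
  R: Z = R = 620 Ω
  L: Z = jωL = j·628.3·0.00417 = 0 + j2.62 Ω
Step 3 — Series combination: Z_total = R + L = 620 + j2.62 Ω = 620∠0.2° Ω.
Step 4 — Source phasor: V = 16.8∠-39.4° V = 12.98 - j10.66 V.
Step 5 — Ohm's law: I = V / Z_total = (12.98 - j10.66) / (620 + j2.62) = 0.02087 - j0.01729 A.
Step 6 — Convert to polar: |I| = 0.0271 A, ∠I = -39.6°.

I = 0.0271∠-39.6° A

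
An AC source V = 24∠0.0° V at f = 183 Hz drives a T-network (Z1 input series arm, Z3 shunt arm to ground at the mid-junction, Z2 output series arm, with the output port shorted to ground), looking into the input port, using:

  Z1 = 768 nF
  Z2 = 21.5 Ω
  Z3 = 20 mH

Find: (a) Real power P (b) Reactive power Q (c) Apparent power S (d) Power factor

Step 1 — Angular frequency: ω = 2π·f = 2π·183 = 1150 rad/s.
Step 2 — Component impedances:
  Z1: Z = 1/(jωC) = -j/(ω·C) = 0 - j1132 Ω
  Z2: Z = R = 21.5 Ω
  Z3: Z = jωL = j·1150·0.02 = 0 + j23 Ω
Step 3 — With the output port shorted to ground, the output series arm Z2 runs from the junction to ground; the shunt arm Z3 also runs from the junction to ground. They appear in parallel: Z3 || Z2 = 11.47 + j10.73 Ω.
Step 4 — Series with input arm Z1: Z_in = Z1 + (Z3 || Z2) = 11.47 - j1122 Ω = 1122∠-89.4° Ω.
Step 5 — Source phasor: V = 24∠0.0° V = 24 V.
Step 6 — Current: I = V / Z = 0.0002188 + j0.02139 A = 0.0214∠89.4° A.
Step 7 — Complex power: S = V·I* = 0.005251 - j0.5135 VA.
Step 8 — Real power: P = Re(S) = 0.005251 W.
Step 9 — Reactive power: Q = Im(S) = -0.5135 VAR.
Step 10 — Apparent power: |S| = 0.5135 VA.
Step 11 — Power factor: PF = P/|S| = 0.01023 (leading).

(a) P = 0.005251 W  (b) Q = -0.5135 VAR  (c) S = 0.5135 VA  (d) PF = 0.01023 (leading)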